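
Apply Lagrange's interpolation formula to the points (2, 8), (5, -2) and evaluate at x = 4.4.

Lagrange interpolation formula:
P(x) = Σ yᵢ × Lᵢ(x)
where Lᵢ(x) = Π_{j≠i} (x - xⱼ)/(xᵢ - xⱼ)

L_0(4.4) = (4.4 - 5)/(2 - 5) = 0.200000
L_1(4.4) = (4.4 - 2)/(5 - 2) = 0.800000

P(4.4) = 8×L_0(4.4) + (-2)×L_1(4.4)
P(4.4) = 0.000000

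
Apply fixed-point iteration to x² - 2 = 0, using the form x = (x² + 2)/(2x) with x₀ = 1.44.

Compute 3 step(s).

Equation: x² - 2 = 0
Fixed-point form: x = (x² + 2)/(2x)
x₀ = 1.44

x_1 = g(1.440000) = 1.414444
x_2 = g(1.414444) = 1.414214
x_3 = g(1.414214) = 1.414214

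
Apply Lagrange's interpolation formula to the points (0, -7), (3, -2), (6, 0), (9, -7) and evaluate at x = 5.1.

Lagrange interpolation formula:
P(x) = Σ yᵢ × Lᵢ(x)
where Lᵢ(x) = Π_{j≠i} (x - xⱼ)/(xᵢ - xⱼ)

L_0(5.1) = (5.1 - 3)/(0 - 3) × (5.1 - 6)/(0 - 6) × (5.1 - 9)/(0 - 9) = -0.045500
L_1(5.1) = (5.1 - 0)/(3 - 0) × (5.1 - 6)/(3 - 6) × (5.1 - 9)/(3 - 9) = 0.331500
L_2(5.1) = (5.1 - 0)/(6 - 0) × (5.1 - 3)/(6 - 3) × (5.1 - 9)/(6 - 9) = 0.773500
L_3(5.1) = (5.1 - 0)/(9 - 0) × (5.1 - 3)/(9 - 3) × (5.1 - 6)/(9 - 6) = -0.059500

P(5.1) = (-7)×L_0(5.1) + (-2)×L_1(5.1) + 0×L_2(5.1) + (-7)×L_3(5.1)
P(5.1) = 0.072000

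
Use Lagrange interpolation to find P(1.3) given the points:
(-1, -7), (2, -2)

Lagrange interpolation formula:
P(x) = Σ yᵢ × Lᵢ(x)
where Lᵢ(x) = Π_{j≠i} (x - xⱼ)/(xᵢ - xⱼ)

L_0(1.3) = (1.3 - 2)/(-1 - 2) = 0.233333
L_1(1.3) = (1.3 - (-1))/(2 - (-1)) = 0.766667

P(1.3) = (-7)×L_0(1.3) + (-2)×L_1(1.3)
P(1.3) = -3.166667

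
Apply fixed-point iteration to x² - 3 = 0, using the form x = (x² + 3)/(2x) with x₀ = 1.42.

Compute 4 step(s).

Equation: x² - 3 = 0
Fixed-point form: x = (x² + 3)/(2x)
x₀ = 1.42

x_1 = g(1.420000) = 1.766338
x_2 = g(1.766338) = 1.732384
x_3 = g(1.732384) = 1.732051
x_4 = g(1.732051) = 1.732051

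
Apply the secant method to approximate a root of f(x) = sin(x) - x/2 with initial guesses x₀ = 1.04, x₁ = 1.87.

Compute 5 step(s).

f(x) = sin(x) - x/2
x₀ = 1.04, x₁ = 1.87

Secant formula: x_{n+1} = x_n - f(x_n)(x_n - x_{n-1})/(f(x_n) - f(x_{n-1}))

Iteration 1:
  f(1.040000) = 0.342404
  f(1.870000) = 0.020572
  x_2 = 1.870000 - 0.020572×(1.870000 - 1.040000)/(0.020572 - 0.342404)
       = 1.923054
Iteration 2:
  f(1.870000) = 0.020572
  f(1.923054) = -0.022930
  x_3 = 1.923054 - (-0.022930)×(1.923054 - 1.870000)/(-0.022930 - 0.020572)
       = 1.895088
Iteration 3:
  f(1.923054) = -0.022930
  f(1.895088) = 0.000332
  x_4 = 1.895088 - 0.000332×(1.895088 - 1.923054)/(0.000332 - (-0.022930))
       = 1.895488
Iteration 4:
  f(1.895088) = 0.000332
  f(1.895488) = 0.000005
  x_5 = 1.895488 - 0.000005×(1.895488 - 1.895088)/(0.000005 - 0.000332)
       = 1.895494
Iteration 5:
  f(1.895488) = 0.000005
  f(1.895494) = 0.000000
  x_6 = 1.895494 - 0.000000×(1.895494 - 1.895488)/(0.000000 - 0.000005)
       = 1.895494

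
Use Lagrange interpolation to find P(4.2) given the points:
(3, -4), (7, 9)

Lagrange interpolation formula:
P(x) = Σ yᵢ × Lᵢ(x)
where Lᵢ(x) = Π_{j≠i} (x - xⱼ)/(xᵢ - xⱼ)

L_0(4.2) = (4.2 - 7)/(3 - 7) = 0.700000
L_1(4.2) = (4.2 - 3)/(7 - 3) = 0.300000

P(4.2) = (-4)×L_0(4.2) + 9×L_1(4.2)
P(4.2) = -0.100000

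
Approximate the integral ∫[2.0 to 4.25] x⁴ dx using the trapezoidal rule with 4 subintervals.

f(x) = x⁴
a = 2.0, b = 4.25, n = 4
h = (b - a)/n = 0.562500

Trapezoidal rule: (h/2)[f(x₀) + 2f(x₁) + 2f(x₂) + ... + f(xₙ)]

x_0 = 2.0000, f(x_0) = 16.000000, coefficient = 1
x_1 = 2.5625, f(x_1) = 43.117691, coefficient = 2
x_2 = 3.1250, f(x_2) = 95.367432, coefficient = 2
x_3 = 3.6875, f(x_3) = 184.896255, coefficient = 2
x_4 = 4.2500, f(x_4) = 326.253906, coefficient = 1

I ≈ (0.562500/2) × 989.016663 = 278.160936
Exact value: 270.915820
Error: 7.245116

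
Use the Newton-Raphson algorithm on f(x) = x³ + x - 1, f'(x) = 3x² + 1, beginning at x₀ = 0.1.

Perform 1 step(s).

f(x) = x³ + x - 1
f'(x) = 3x² + 1
x₀ = 0.1

Newton-Raphson formula: x_{n+1} = x_n - f(x_n)/f'(x_n)

Iteration 1:
  f(0.100000) = -0.899000
  f'(0.100000) = 1.030000
  x_1 = 0.100000 - (-0.899000)/1.030000 = 0.972816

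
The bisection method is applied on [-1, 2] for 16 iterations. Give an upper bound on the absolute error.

Bisection error bound: |error| ≤ (b-a)/2^n
|error| ≤ (2 - (-1))/2^16 = 3/2^16
|error| ≤ 0.0000457764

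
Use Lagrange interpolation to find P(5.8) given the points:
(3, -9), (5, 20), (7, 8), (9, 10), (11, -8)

Lagrange interpolation formula:
P(x) = Σ yᵢ × Lᵢ(x)
where Lᵢ(x) = Π_{j≠i} (x - xⱼ)/(xᵢ - xⱼ)

L_0(5.8) = (5.8 - 5)/(3 - 5) × (5.8 - 7)/(3 - 7) × (5.8 - 9)/(3 - 9) × (5.8 - 11)/(3 - 11) = -0.041600
L_1(5.8) = (5.8 - 3)/(5 - 3) × (5.8 - 7)/(5 - 7) × (5.8 - 9)/(5 - 9) × (5.8 - 11)/(5 - 11) = 0.582400
L_2(5.8) = (5.8 - 3)/(7 - 3) × (5.8 - 5)/(7 - 5) × (5.8 - 9)/(7 - 9) × (5.8 - 11)/(7 - 11) = 0.582400
L_3(5.8) = (5.8 - 3)/(9 - 3) × (5.8 - 5)/(9 - 5) × (5.8 - 7)/(9 - 7) × (5.8 - 11)/(9 - 11) = -0.145600
L_4(5.8) = (5.8 - 3)/(11 - 3) × (5.8 - 5)/(11 - 5) × (5.8 - 7)/(11 - 7) × (5.8 - 9)/(11 - 9) = 0.022400

P(5.8) = (-9)×L_0(5.8) + 20×L_1(5.8) + 8×L_2(5.8) + 10×L_3(5.8) + (-8)×L_4(5.8)
P(5.8) = 15.046400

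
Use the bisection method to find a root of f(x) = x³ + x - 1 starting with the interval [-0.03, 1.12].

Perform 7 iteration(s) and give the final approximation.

f(x) = x³ + x - 1
Initial interval: [-0.03, 1.12]

Iteration 1:
  c_1 = (-0.030000 + 1.120000)/2 = 0.545000
  f(c_1) = f(0.545000) = -0.293121
  f(a) × f(c) ≥ 0, new interval: [0.545000, 1.120000]
Iteration 2:
  c_2 = (0.545000 + 1.120000)/2 = 0.832500
  f(c_2) = f(0.832500) = 0.409469
  f(a) × f(c) < 0, new interval: [0.545000, 0.832500]
Iteration 3:
  c_3 = (0.545000 + 0.832500)/2 = 0.688750
  f(c_3) = f(0.688750) = 0.015477
  f(a) × f(c) < 0, new interval: [0.545000, 0.688750]
Iteration 4:
  c_4 = (0.545000 + 0.688750)/2 = 0.616875
  f(c_4) = f(0.616875) = -0.148383
  f(a) × f(c) ≥ 0, new interval: [0.616875, 0.688750]
Iteration 5:
  c_5 = (0.616875 + 0.688750)/2 = 0.652813
  f(c_5) = f(0.652813) = -0.068982
  f(a) × f(c) ≥ 0, new interval: [0.652813, 0.688750]
Iteration 6:
  c_6 = (0.652813 + 0.688750)/2 = 0.670781
  f(c_6) = f(0.670781) = -0.027402
  f(a) × f(c) ≥ 0, new interval: [0.670781, 0.688750]
Iteration 7:
  c_7 = (0.670781 + 0.688750)/2 = 0.679766
  f(c_7) = f(0.679766) = -0.006127
  f(a) × f(c) ≥ 0, new interval: [0.679766, 0.688750]

After 7 iteration(s), the approximation is c_7 = 0.679766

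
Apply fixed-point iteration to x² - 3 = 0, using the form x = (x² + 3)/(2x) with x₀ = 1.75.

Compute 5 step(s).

Equation: x² - 3 = 0
Fixed-point form: x = (x² + 3)/(2x)
x₀ = 1.75

x_1 = g(1.750000) = 1.732143
x_2 = g(1.732143) = 1.732051
x_3 = g(1.732051) = 1.732051
x_4 = g(1.732051) = 1.732051
x_5 = g(1.732051) = 1.732051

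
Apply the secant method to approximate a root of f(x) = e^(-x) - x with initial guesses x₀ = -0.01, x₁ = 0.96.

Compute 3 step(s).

f(x) = e^(-x) - x
x₀ = -0.01, x₁ = 0.96

Secant formula: x_{n+1} = x_n - f(x_n)(x_n - x_{n-1})/(f(x_n) - f(x_{n-1}))

Iteration 1:
  f(-0.010000) = 1.020050
  f(0.960000) = -0.577107
  x_2 = 0.960000 - (-0.577107)×(0.960000 - (-0.010000))/(-0.577107 - 1.020050)
       = 0.609506
Iteration 2:
  f(0.960000) = -0.577107
  f(0.609506) = -0.065887
  x_3 = 0.609506 - (-0.065887)×(0.609506 - 0.960000)/(-0.065887 - (-0.577107))
       = 0.564334
Iteration 3:
  f(0.609506) = -0.065887
  f(0.564334) = 0.004405
  x_4 = 0.564334 - 0.004405×(0.564334 - 0.609506)/(0.004405 - (-0.065887))
       = 0.567165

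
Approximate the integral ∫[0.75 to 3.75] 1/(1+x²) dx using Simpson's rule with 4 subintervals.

f(x) = 1/(1+x²)
a = 0.75, b = 3.75, n = 4
h = (b - a)/n = 0.750000

Simpson's rule: (h/3)[f(x₀) + 4f(x₁) + 2f(x₂) + ... + f(xₙ)]

x_0 = 0.7500, f(x_0) = 0.640000, coefficient = 1
x_1 = 1.5000, f(x_1) = 0.307692, coefficient = 4
x_2 = 2.2500, f(x_2) = 0.164948, coefficient = 2
x_3 = 3.0000, f(x_3) = 0.100000, coefficient = 4
x_4 = 3.7500, f(x_4) = 0.066390, coefficient = 1

I ≈ (0.750000/3) × 2.667056 = 0.666764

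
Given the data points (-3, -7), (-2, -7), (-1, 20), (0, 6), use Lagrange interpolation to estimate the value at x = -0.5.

Lagrange interpolation formula:
P(x) = Σ yᵢ × Lᵢ(x)
where Lᵢ(x) = Π_{j≠i} (x - xⱼ)/(xᵢ - xⱼ)

L_0(-0.5) = (-0.5 - (-2))/(-3 - (-2)) × (-0.5 - (-1))/(-3 - (-1)) × (-0.5 - 0)/(-3 - 0) = 0.062500
L_1(-0.5) = (-0.5 - (-3))/(-2 - (-3)) × (-0.5 - (-1))/(-2 - (-1)) × (-0.5 - 0)/(-2 - 0) = -0.312500
L_2(-0.5) = (-0.5 - (-3))/(-1 - (-3)) × (-0.5 - (-2))/(-1 - (-2)) × (-0.5 - 0)/(-1 - 0) = 0.937500
L_3(-0.5) = (-0.5 - (-3))/(0 - (-3)) × (-0.5 - (-2))/(0 - (-2)) × (-0.5 - (-1))/(0 - (-1)) = 0.312500

P(-0.5) = (-7)×L_0(-0.5) + (-7)×L_1(-0.5) + 20×L_2(-0.5) + 6×L_3(-0.5)
P(-0.5) = 22.375000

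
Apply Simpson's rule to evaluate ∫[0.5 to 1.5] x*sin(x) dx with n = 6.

f(x) = x*sin(x)
a = 0.5, b = 1.5, n = 6
h = (b - a)/n = 0.166667

Simpson's rule: (h/3)[f(x₀) + 4f(x₁) + 2f(x₂) + ... + f(xₙ)]

x_0 = 0.5000, f(x_0) = 0.239713, coefficient = 1
x_1 = 0.6667, f(x_1) = 0.412247, coefficient = 4
x_2 = 0.8333, f(x_2) = 0.616814, coefficient = 2
x_3 = 1.0000, f(x_3) = 0.841471, coefficient = 4
x_4 = 1.1667, f(x_4) = 1.072686, coefficient = 2
x_5 = 1.3333, f(x_5) = 1.295917, coefficient = 4
x_6 = 1.5000, f(x_6) = 1.496242, coefficient = 1

I ≈ (0.166667/3) × 15.313494 = 0.850750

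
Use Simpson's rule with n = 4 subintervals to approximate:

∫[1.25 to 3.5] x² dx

f(x) = x²
a = 1.25, b = 3.5, n = 4
h = (b - a)/n = 0.562500

Simpson's rule: (h/3)[f(x₀) + 4f(x₁) + 2f(x₂) + ... + f(xₙ)]

x_0 = 1.2500, f(x_0) = 1.562500, coefficient = 1
x_1 = 1.8125, f(x_1) = 3.285156, coefficient = 4
x_2 = 2.3750, f(x_2) = 5.640625, coefficient = 2
x_3 = 2.9375, f(x_3) = 8.628906, coefficient = 4
x_4 = 3.5000, f(x_4) = 12.250000, coefficient = 1

I ≈ (0.562500/3) × 72.750000 = 13.640625
Exact value: 13.640625
Error: 0.000000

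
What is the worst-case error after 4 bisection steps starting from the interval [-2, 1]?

Bisection error bound: |error| ≤ (b-a)/2^n
|error| ≤ (1 - (-2))/2^4 = 3/2^4
|error| ≤ 0.1875000000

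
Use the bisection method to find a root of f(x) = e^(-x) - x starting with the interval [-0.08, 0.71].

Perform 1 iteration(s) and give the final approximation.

f(x) = e^(-x) - x
Initial interval: [-0.08, 0.71]

Iteration 1:
  c_1 = (-0.080000 + 0.710000)/2 = 0.315000
  f(c_1) = f(0.315000) = 0.414789
  f(a) × f(c) ≥ 0, new interval: [0.315000, 0.710000]

After 1 iteration(s), the approximation is c_1 = 0.315000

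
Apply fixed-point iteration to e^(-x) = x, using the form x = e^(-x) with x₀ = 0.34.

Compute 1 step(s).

Equation: e^(-x) = x
Fixed-point form: x = e^(-x)
x₀ = 0.34

x_1 = g(0.340000) = 0.711770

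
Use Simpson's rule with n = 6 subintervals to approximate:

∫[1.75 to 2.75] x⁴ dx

f(x) = x⁴
a = 1.75, b = 2.75, n = 6
h = (b - a)/n = 0.166667

Simpson's rule: (h/3)[f(x₀) + 4f(x₁) + 2f(x₂) + ... + f(xₙ)]

x_0 = 1.7500, f(x_0) = 9.378906, coefficient = 1
x_1 = 1.9167, f(x_1) = 13.495419, coefficient = 4
x_2 = 2.0833, f(x_2) = 18.838011, coefficient = 2
x_3 = 2.2500, f(x_3) = 25.628906, coefficient = 4
x_4 = 2.4167, f(x_4) = 34.108845, coefficient = 2
x_5 = 2.5833, f(x_5) = 44.537085, coefficient = 4
x_6 = 2.7500, f(x_6) = 57.191406, coefficient = 1

I ≈ (0.166667/3) × 507.109664 = 28.172759
Exact value: 28.172656
Error: 0.000103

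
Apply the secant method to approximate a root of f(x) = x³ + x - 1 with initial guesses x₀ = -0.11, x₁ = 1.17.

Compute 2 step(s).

f(x) = x³ + x - 1
x₀ = -0.11, x₁ = 1.17

Secant formula: x_{n+1} = x_n - f(x_n)(x_n - x_{n-1})/(f(x_n) - f(x_{n-1}))

Iteration 1:
  f(-0.110000) = -1.111331
  f(1.170000) = 1.771613
  x_2 = 1.170000 - 1.771613×(1.170000 - (-0.110000))/(1.771613 - (-1.111331))
       = 0.383421
Iteration 2:
  f(1.170000) = 1.771613
  f(0.383421) = -0.560212
  x_3 = 0.383421 - (-0.560212)×(0.383421 - 1.170000)/(-0.560212 - 1.771613)
       = 0.572393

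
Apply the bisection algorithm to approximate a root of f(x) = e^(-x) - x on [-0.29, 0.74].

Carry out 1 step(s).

f(x) = e^(-x) - x
Initial interval: [-0.29, 0.74]

Iteration 1:
  c_1 = (-0.290000 + 0.740000)/2 = 0.225000
  f(c_1) = f(0.225000) = 0.573516
  f(a) × f(c) ≥ 0, new interval: [0.225000, 0.740000]

After 1 iteration(s), the approximation is c_1 = 0.225000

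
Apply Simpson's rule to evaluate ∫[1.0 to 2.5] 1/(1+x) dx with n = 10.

f(x) = 1/(1+x)
a = 1.0, b = 2.5, n = 10
h = (b - a)/n = 0.150000

Simpson's rule: (h/3)[f(x₀) + 4f(x₁) + 2f(x₂) + ... + f(xₙ)]

x_0 = 1.0000, f(x_0) = 0.500000, coefficient = 1
x_1 = 1.1500, f(x_1) = 0.465116, coefficient = 4
x_2 = 1.3000, f(x_2) = 0.434783, coefficient = 2
x_3 = 1.4500, f(x_3) = 0.408163, coefficient = 4
x_4 = 1.6000, f(x_4) = 0.384615, coefficient = 2
x_5 = 1.7500, f(x_5) = 0.363636, coefficient = 4
x_6 = 1.9000, f(x_6) = 0.344828, coefficient = 2
x_7 = 2.0500, f(x_7) = 0.327869, coefficient = 4
x_8 = 2.2000, f(x_8) = 0.312500, coefficient = 2
x_9 = 2.3500, f(x_9) = 0.298507, coefficient = 4
x_10 = 2.5000, f(x_10) = 0.285714, coefficient = 1

I ≈ (0.150000/3) × 11.192334 = 0.559617
Exact value: 0.559616
Error: 0.000001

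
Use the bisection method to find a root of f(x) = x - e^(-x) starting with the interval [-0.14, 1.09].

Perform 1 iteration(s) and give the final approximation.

f(x) = x - e^(-x)
Initial interval: [-0.14, 1.09]

Iteration 1:
  c_1 = (-0.140000 + 1.090000)/2 = 0.475000
  f(c_1) = f(0.475000) = -0.146885
  f(a) × f(c) ≥ 0, new interval: [0.475000, 1.090000]

After 1 iteration(s), the approximation is c_1 = 0.475000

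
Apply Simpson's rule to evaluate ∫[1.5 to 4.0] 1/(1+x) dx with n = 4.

f(x) = 1/(1+x)
a = 1.5, b = 4.0, n = 4
h = (b - a)/n = 0.625000

Simpson's rule: (h/3)[f(x₀) + 4f(x₁) + 2f(x₂) + ... + f(xₙ)]

x_0 = 1.5000, f(x_0) = 0.400000, coefficient = 1
x_1 = 2.1250, f(x_1) = 0.320000, coefficient = 4
x_2 = 2.7500, f(x_2) = 0.266667, coefficient = 2
x_3 = 3.3750, f(x_3) = 0.228571, coefficient = 4
x_4 = 4.0000, f(x_4) = 0.200000, coefficient = 1

I ≈ (0.625000/3) × 3.327619 = 0.693254
Exact value: 0.693147
Error: 0.000107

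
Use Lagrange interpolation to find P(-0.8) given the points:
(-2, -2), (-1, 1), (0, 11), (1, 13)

Lagrange interpolation formula:
P(x) = Σ yᵢ × Lᵢ(x)
where Lᵢ(x) = Π_{j≠i} (x - xⱼ)/(xᵢ - xⱼ)

L_0(-0.8) = (-0.8 - (-1))/(-2 - (-1)) × (-0.8 - 0)/(-2 - 0) × (-0.8 - 1)/(-2 - 1) = -0.048000
L_1(-0.8) = (-0.8 - (-2))/(-1 - (-2)) × (-0.8 - 0)/(-1 - 0) × (-0.8 - 1)/(-1 - 1) = 0.864000
L_2(-0.8) = (-0.8 - (-2))/(0 - (-2)) × (-0.8 - (-1))/(0 - (-1)) × (-0.8 - 1)/(0 - 1) = 0.216000
L_3(-0.8) = (-0.8 - (-2))/(1 - (-2)) × (-0.8 - (-1))/(1 - (-1)) × (-0.8 - 0)/(1 - 0) = -0.032000

P(-0.8) = (-2)×L_0(-0.8) + 1×L_1(-0.8) + 11×L_2(-0.8) + 13×L_3(-0.8)
P(-0.8) = 2.920000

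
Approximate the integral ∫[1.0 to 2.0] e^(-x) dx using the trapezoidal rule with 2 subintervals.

f(x) = e^(-x)
a = 1.0, b = 2.0, n = 2
h = (b - a)/n = 0.500000

Trapezoidal rule: (h/2)[f(x₀) + 2f(x₁) + 2f(x₂) + ... + f(xₙ)]

x_0 = 1.0000, f(x_0) = 0.367879, coefficient = 1
x_1 = 1.5000, f(x_1) = 0.223130, coefficient = 2
x_2 = 2.0000, f(x_2) = 0.135335, coefficient = 1

I ≈ (0.500000/2) × 0.949475 = 0.237369
Exact value: 0.232544
Error: 0.004825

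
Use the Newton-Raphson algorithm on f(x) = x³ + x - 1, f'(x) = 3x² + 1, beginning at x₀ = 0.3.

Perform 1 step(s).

f(x) = x³ + x - 1
f'(x) = 3x² + 1
x₀ = 0.3

Newton-Raphson formula: x_{n+1} = x_n - f(x_n)/f'(x_n)

Iteration 1:
  f(0.300000) = -0.673000
  f'(0.300000) = 1.270000
  x_1 = 0.300000 - (-0.673000)/1.270000 = 0.829921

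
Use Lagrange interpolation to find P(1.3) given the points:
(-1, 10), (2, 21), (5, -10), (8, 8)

Lagrange interpolation formula:
P(x) = Σ yᵢ × Lᵢ(x)
where Lᵢ(x) = Π_{j≠i} (x - xⱼ)/(xᵢ - xⱼ)

L_0(1.3) = (1.3 - 2)/(-1 - 2) × (1.3 - 5)/(-1 - 5) × (1.3 - 8)/(-1 - 8) = 0.107117
L_1(1.3) = (1.3 - (-1))/(2 - (-1)) × (1.3 - 5)/(2 - 5) × (1.3 - 8)/(2 - 8) = 1.055870
L_2(1.3) = (1.3 - (-1))/(5 - (-1)) × (1.3 - 2)/(5 - 2) × (1.3 - 8)/(5 - 8) = -0.199759
L_3(1.3) = (1.3 - (-1))/(8 - (-1)) × (1.3 - 2)/(8 - 2) × (1.3 - 5)/(8 - 5) = 0.036772

P(1.3) = 10×L_0(1.3) + 21×L_1(1.3) + (-10)×L_2(1.3) + 8×L_3(1.3)
P(1.3) = 25.536216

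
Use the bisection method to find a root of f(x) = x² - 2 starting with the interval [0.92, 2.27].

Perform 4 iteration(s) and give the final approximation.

f(x) = x² - 2
Initial interval: [0.92, 2.27]

Iteration 1:
  c_1 = (0.920000 + 2.270000)/2 = 1.595000
  f(c_1) = f(1.595000) = 0.544025
  f(a) × f(c) < 0, new interval: [0.920000, 1.595000]
Iteration 2:
  c_2 = (0.920000 + 1.595000)/2 = 1.257500
  f(c_2) = f(1.257500) = -0.418694
  f(a) × f(c) ≥ 0, new interval: [1.257500, 1.595000]
Iteration 3:
  c_3 = (1.257500 + 1.595000)/2 = 1.426250
  f(c_3) = f(1.426250) = 0.034189
  f(a) × f(c) < 0, new interval: [1.257500, 1.426250]
Iteration 4:
  c_4 = (1.257500 + 1.426250)/2 = 1.341875
  f(c_4) = f(1.341875) = -0.199371
  f(a) × f(c) ≥ 0, new interval: [1.341875, 1.426250]

After 4 iteration(s), the approximation is c_4 = 1.341875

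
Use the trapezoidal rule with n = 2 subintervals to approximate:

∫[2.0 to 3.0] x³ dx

f(x) = x³
a = 2.0, b = 3.0, n = 2
h = (b - a)/n = 0.500000

Trapezoidal rule: (h/2)[f(x₀) + 2f(x₁) + 2f(x₂) + ... + f(xₙ)]

x_0 = 2.0000, f(x_0) = 8.000000, coefficient = 1
x_1 = 2.5000, f(x_1) = 15.625000, coefficient = 2
x_2 = 3.0000, f(x_2) = 27.000000, coefficient = 1

I ≈ (0.500000/2) × 66.250000 = 16.562500
Exact value: 16.250000
Error: 0.312500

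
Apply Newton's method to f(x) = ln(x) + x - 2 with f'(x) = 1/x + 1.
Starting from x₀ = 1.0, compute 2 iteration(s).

f(x) = ln(x) + x - 2
f'(x) = 1/x + 1
x₀ = 1.0

Newton-Raphson formula: x_{n+1} = x_n - f(x_n)/f'(x_n)

Iteration 1:
  f(1.000000) = -1.000000
  f'(1.000000) = 2.000000
  x_1 = 1.000000 - (-1.000000)/2.000000 = 1.500000
Iteration 2:
  f(1.500000) = -0.094535
  f'(1.500000) = 1.666667
  x_2 = 1.500000 - (-0.094535)/1.666667 = 1.556721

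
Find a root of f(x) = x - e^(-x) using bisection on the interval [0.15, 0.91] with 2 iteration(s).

f(x) = x - e^(-x)
Initial interval: [0.15, 0.91]

Iteration 1:
  c_1 = (0.150000 + 0.910000)/2 = 0.530000
  f(c_1) = f(0.530000) = -0.058605
  f(a) × f(c) ≥ 0, new interval: [0.530000, 0.910000]
Iteration 2:
  c_2 = (0.530000 + 0.910000)/2 = 0.720000
  f(c_2) = f(0.720000) = 0.233248
  f(a) × f(c) < 0, new interval: [0.530000, 0.720000]

After 2 iteration(s), the approximation is c_2 = 0.720000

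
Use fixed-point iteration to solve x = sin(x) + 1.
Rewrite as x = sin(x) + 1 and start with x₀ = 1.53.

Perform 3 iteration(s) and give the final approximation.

Equation: x = sin(x) + 1
Fixed-point form: x = sin(x) + 1
x₀ = 1.53

x_1 = g(1.530000) = 1.999168
x_2 = g(1.999168) = 1.909643
x_3 = g(1.909643) = 1.943139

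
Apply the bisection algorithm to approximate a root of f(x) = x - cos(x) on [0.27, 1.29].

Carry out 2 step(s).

f(x) = x - cos(x)
Initial interval: [0.27, 1.29]

Iteration 1:
  c_1 = (0.270000 + 1.290000)/2 = 0.780000
  f(c_1) = f(0.780000) = 0.069086
  f(a) × f(c) < 0, new interval: [0.270000, 0.780000]
Iteration 2:
  c_2 = (0.270000 + 0.780000)/2 = 0.525000
  f(c_2) = f(0.525000) = -0.340324
  f(a) × f(c) ≥ 0, new interval: [0.525000, 0.780000]

After 2 iteration(s), the approximation is c_2 = 0.525000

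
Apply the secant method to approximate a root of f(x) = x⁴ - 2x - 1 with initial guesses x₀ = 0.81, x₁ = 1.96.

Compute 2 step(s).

f(x) = x⁴ - 2x - 1
x₀ = 0.81, x₁ = 1.96

Secant formula: x_{n+1} = x_n - f(x_n)(x_n - x_{n-1})/(f(x_n) - f(x_{n-1}))

Iteration 1:
  f(0.810000) = -2.189533
  f(1.960000) = 9.837891
  x_2 = 1.960000 - 9.837891×(1.960000 - 0.810000)/(9.837891 - (-2.189533))
       = 1.019352
Iteration 2:
  f(1.960000) = 9.837891
  f(1.019352) = -1.959020
  x_3 = 1.019352 - (-1.959020)×(1.019352 - 1.960000)/(-1.959020 - 9.837891)
       = 1.175558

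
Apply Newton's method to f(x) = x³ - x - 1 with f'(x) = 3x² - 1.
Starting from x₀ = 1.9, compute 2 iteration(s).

f(x) = x³ - x - 1
f'(x) = 3x² - 1
x₀ = 1.9

Newton-Raphson formula: x_{n+1} = x_n - f(x_n)/f'(x_n)

Iteration 1:
  f(1.900000) = 3.959000
  f'(1.900000) = 9.830000
  x_1 = 1.900000 - 3.959000/9.830000 = 1.497253
Iteration 2:
  f(1.497253) = 0.859240
  f'(1.497253) = 5.725302
  x_2 = 1.497253 - 0.859240/5.725302 = 1.347176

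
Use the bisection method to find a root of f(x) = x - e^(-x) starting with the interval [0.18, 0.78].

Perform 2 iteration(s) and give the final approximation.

f(x) = x - e^(-x)
Initial interval: [0.18, 0.78]

Iteration 1:
  c_1 = (0.180000 + 0.780000)/2 = 0.480000
  f(c_1) = f(0.480000) = -0.138783
  f(a) × f(c) ≥ 0, new interval: [0.480000, 0.780000]
Iteration 2:
  c_2 = (0.480000 + 0.780000)/2 = 0.630000
  f(c_2) = f(0.630000) = 0.097408
  f(a) × f(c) < 0, new interval: [0.480000, 0.630000]

After 2 iteration(s), the approximation is c_2 = 0.630000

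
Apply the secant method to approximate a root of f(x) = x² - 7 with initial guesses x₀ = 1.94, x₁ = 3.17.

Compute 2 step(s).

f(x) = x² - 7
x₀ = 1.94, x₁ = 3.17

Secant formula: x_{n+1} = x_n - f(x_n)(x_n - x_{n-1})/(f(x_n) - f(x_{n-1}))

Iteration 1:
  f(1.940000) = -3.236400
  f(3.170000) = 3.048900
  x_2 = 3.170000 - 3.048900×(3.170000 - 1.940000)/(3.048900 - (-3.236400))
       = 2.573346
Iteration 2:
  f(3.170000) = 3.048900
  f(2.573346) = -0.377888
  x_3 = 2.573346 - (-0.377888)×(2.573346 - 3.170000)/(-0.377888 - 3.048900)
       = 2.639142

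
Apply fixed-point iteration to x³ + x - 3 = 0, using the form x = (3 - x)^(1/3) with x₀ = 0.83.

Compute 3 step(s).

Equation: x³ + x - 3 = 0
Fixed-point form: x = (3 - x)^(1/3)
x₀ = 0.83

x_1 = g(0.830000) = 1.294653
x_2 = g(1.294653) = 1.194733
x_3 = g(1.194733) = 1.217626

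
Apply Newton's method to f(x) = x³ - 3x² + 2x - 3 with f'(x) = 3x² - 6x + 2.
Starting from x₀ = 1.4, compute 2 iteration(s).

f(x) = x³ - 3x² + 2x - 3
f'(x) = 3x² - 6x + 2
x₀ = 1.4

Newton-Raphson formula: x_{n+1} = x_n - f(x_n)/f'(x_n)

Iteration 1:
  f(1.400000) = -3.336000
  f'(1.400000) = -0.520000
  x_1 = 1.400000 - (-3.336000)/(-0.520000) = -5.015385
Iteration 2:
  f(-5.015385) = -214.650418
  f'(-5.015385) = 107.554556
  x_2 = -5.015385 - (-214.650418)/107.554556 = -3.019649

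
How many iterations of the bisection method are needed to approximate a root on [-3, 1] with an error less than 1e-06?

We need (b-a)/2^n ≤ 1e-06
(1 - (-3))/2^n ≤ 1e-06
4/2^n ≤ 1e-06
2^n ≥ 4000000
n ≥ log₂(4000000) = 21.93
n ≥ 22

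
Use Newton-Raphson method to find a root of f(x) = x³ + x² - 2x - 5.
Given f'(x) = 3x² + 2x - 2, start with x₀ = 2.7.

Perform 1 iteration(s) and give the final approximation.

f(x) = x³ + x² - 2x - 5
f'(x) = 3x² + 2x - 2
x₀ = 2.7

Newton-Raphson formula: x_{n+1} = x_n - f(x_n)/f'(x_n)

Iteration 1:
  f(2.700000) = 16.573000
  f'(2.700000) = 25.270000
  x_1 = 2.700000 - 16.573000/25.270000 = 2.044163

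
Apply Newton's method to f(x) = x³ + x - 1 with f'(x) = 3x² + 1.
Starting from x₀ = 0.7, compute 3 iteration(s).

f(x) = x³ + x - 1
f'(x) = 3x² + 1
x₀ = 0.7

Newton-Raphson formula: x_{n+1} = x_n - f(x_n)/f'(x_n)

Iteration 1:
  f(0.700000) = 0.043000
  f'(0.700000) = 2.470000
  x_1 = 0.700000 - 0.043000/2.470000 = 0.682591
Iteration 2:
  f(0.682591) = 0.000631
  f'(0.682591) = 2.397792
  x_2 = 0.682591 - 0.000631/2.397792 = 0.682328
Iteration 3:
  f(0.682328) = 0.000000
  f'(0.682328) = 2.396714
  x_3 = 0.682328 - 0.000000/2.396714 = 0.682328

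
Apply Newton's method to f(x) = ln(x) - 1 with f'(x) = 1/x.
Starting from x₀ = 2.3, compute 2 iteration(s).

f(x) = ln(x) - 1
f'(x) = 1/x
x₀ = 2.3

Newton-Raphson formula: x_{n+1} = x_n - f(x_n)/f'(x_n)

Iteration 1:
  f(2.300000) = -0.167091
  f'(2.300000) = 0.434783
  x_1 = 2.300000 - (-0.167091)/0.434783 = 2.684309
Iteration 2:
  f(2.684309) = -0.012577
  f'(2.684309) = 0.372535
  x_2 = 2.684309 - (-0.012577)/0.372535 = 2.718069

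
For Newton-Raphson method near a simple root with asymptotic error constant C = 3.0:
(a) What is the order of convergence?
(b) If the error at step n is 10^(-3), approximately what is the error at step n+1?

(a) Newton-Raphson has quadratic (order 2) convergence near simple roots.
    This means |e_{n+1}| ≈ C|e_n|².

(b) With |e_n| = 10^(-3) and C = 3.0:
    |e_{n+1}| ≈ 3.0 × (10^(-3))² = 3.0 × 10^(-6)

(a) 2 (quadratic); (b) |e_{n+1}| ≈ 3.000e-06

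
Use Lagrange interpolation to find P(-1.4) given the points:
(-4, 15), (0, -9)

Lagrange interpolation formula:
P(x) = Σ yᵢ × Lᵢ(x)
where Lᵢ(x) = Π_{j≠i} (x - xⱼ)/(xᵢ - xⱼ)

L_0(-1.4) = (-1.4 - 0)/(-4 - 0) = 0.350000
L_1(-1.4) = (-1.4 - (-4))/(0 - (-4)) = 0.650000

P(-1.4) = 15×L_0(-1.4) + (-9)×L_1(-1.4)
P(-1.4) = -0.600000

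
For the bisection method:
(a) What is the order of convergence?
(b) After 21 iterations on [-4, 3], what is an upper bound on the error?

(a) Bisection has linear (order 1) convergence; the error is halved each step.

(b) Error bound = (b-a)/2^n = (3 - (-4))/2^{21}
    = 7/2^{21}

(a) 1 (linear); (b) error ≤ 3.34e-06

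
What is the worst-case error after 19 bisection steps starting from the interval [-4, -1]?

Bisection error bound: |error| ≤ (b-a)/2^n
|error| ≤ (-1 - (-4))/2^19 = 3/2^19
|error| ≤ 0.0000057220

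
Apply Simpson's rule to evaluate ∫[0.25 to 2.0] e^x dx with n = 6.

f(x) = e^x
a = 0.25, b = 2.0, n = 6
h = (b - a)/n = 0.291667

Simpson's rule: (h/3)[f(x₀) + 4f(x₁) + 2f(x₂) + ... + f(xₙ)]

x_0 = 0.2500, f(x_0) = 1.284025, coefficient = 1
x_1 = 0.5417, f(x_1) = 1.718869, coefficient = 4
x_2 = 0.8333, f(x_2) = 2.300976, coefficient = 2
x_3 = 1.1250, f(x_3) = 3.080217, coefficient = 4
x_4 = 1.4167, f(x_4) = 4.123353, coefficient = 2
x_5 = 1.7083, f(x_5) = 5.519754, coefficient = 4
x_6 = 2.0000, f(x_6) = 7.389056, coefficient = 1

I ≈ (0.291667/3) × 62.797101 = 6.105274
Exact value: 6.105031
Error: 0.000243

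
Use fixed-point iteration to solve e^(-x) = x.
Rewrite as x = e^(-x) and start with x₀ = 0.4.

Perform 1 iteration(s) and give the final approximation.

Equation: e^(-x) = x
Fixed-point form: x = e^(-x)
x₀ = 0.4

x_1 = g(0.400000) = 0.670320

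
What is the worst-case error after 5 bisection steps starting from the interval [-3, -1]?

Bisection error bound: |error| ≤ (b-a)/2^n
|error| ≤ (-1 - (-3))/2^5 = 2/2^5
|error| ≤ 0.0625000000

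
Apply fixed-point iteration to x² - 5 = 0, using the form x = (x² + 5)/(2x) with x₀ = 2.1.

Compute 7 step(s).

Equation: x² - 5 = 0
Fixed-point form: x = (x² + 5)/(2x)
x₀ = 2.1

x_1 = g(2.100000) = 2.240476
x_2 = g(2.240476) = 2.236072
x_3 = g(2.236072) = 2.236068
x_4 = g(2.236068) = 2.236068
x_5 = g(2.236068) = 2.236068
x_6 = g(2.236068) = 2.236068
x_7 = g(2.236068) = 2.236068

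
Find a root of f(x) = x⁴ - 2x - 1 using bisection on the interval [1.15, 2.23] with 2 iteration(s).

f(x) = x⁴ - 2x - 1
Initial interval: [1.15, 2.23]

Iteration 1:
  c_1 = (1.150000 + 2.230000)/2 = 1.690000
  f(c_1) = f(1.690000) = 3.777307
  f(a) × f(c) < 0, new interval: [1.150000, 1.690000]
Iteration 2:
  c_2 = (1.150000 + 1.690000)/2 = 1.420000
  f(c_2) = f(1.420000) = 0.225869
  f(a) × f(c) < 0, new interval: [1.150000, 1.420000]

After 2 iteration(s), the approximation is c_2 = 1.420000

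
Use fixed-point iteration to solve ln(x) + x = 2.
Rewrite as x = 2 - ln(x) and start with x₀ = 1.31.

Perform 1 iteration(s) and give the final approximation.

Equation: ln(x) + x = 2
Fixed-point form: x = 2 - ln(x)
x₀ = 1.31

x_1 = g(1.310000) = 1.729973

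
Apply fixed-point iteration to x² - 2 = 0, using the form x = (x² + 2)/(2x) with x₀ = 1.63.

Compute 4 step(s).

Equation: x² - 2 = 0
Fixed-point form: x = (x² + 2)/(2x)
x₀ = 1.63

x_1 = g(1.630000) = 1.428497
x_2 = g(1.428497) = 1.414285
x_3 = g(1.414285) = 1.414214
x_4 = g(1.414214) = 1.414214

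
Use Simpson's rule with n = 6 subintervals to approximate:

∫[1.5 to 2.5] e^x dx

f(x) = e^x
a = 1.5, b = 2.5, n = 6
h = (b - a)/n = 0.166667

Simpson's rule: (h/3)[f(x₀) + 4f(x₁) + 2f(x₂) + ... + f(xₙ)]

x_0 = 1.5000, f(x_0) = 4.481689, coefficient = 1
x_1 = 1.6667, f(x_1) = 5.294490, coefficient = 4
x_2 = 1.8333, f(x_2) = 6.254701, coefficient = 2
x_3 = 2.0000, f(x_3) = 7.389056, coefficient = 4
x_4 = 2.1667, f(x_4) = 8.729138, coefficient = 2
x_5 = 2.3333, f(x_5) = 10.312259, coefficient = 4
x_6 = 2.5000, f(x_6) = 12.182494, coefficient = 1

I ≈ (0.166667/3) × 138.615080 = 7.700838
Exact value: 7.700805
Error: 0.000033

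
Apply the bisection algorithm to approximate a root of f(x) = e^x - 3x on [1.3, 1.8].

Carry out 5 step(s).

f(x) = e^x - 3x
Initial interval: [1.3, 1.8]

Iteration 1:
  c_1 = (1.300000 + 1.800000)/2 = 1.550000
  f(c_1) = f(1.550000) = 0.061470
  f(a) × f(c) < 0, new interval: [1.300000, 1.550000]
Iteration 2:
  c_2 = (1.300000 + 1.550000)/2 = 1.425000
  f(c_2) = f(1.425000) = -0.117142
  f(a) × f(c) ≥ 0, new interval: [1.425000, 1.550000]
Iteration 3:
  c_3 = (1.425000 + 1.550000)/2 = 1.487500
  f(c_3) = f(1.487500) = -0.036483
  f(a) × f(c) ≥ 0, new interval: [1.487500, 1.550000]
Iteration 4:
  c_4 = (1.487500 + 1.550000)/2 = 1.518750
  f(c_4) = f(1.518750) = 0.010263
  f(a) × f(c) < 0, new interval: [1.487500, 1.518750]
Iteration 5:
  c_5 = (1.487500 + 1.518750)/2 = 1.503125
  f(c_5) = f(1.503125) = -0.013659
  f(a) × f(c) ≥ 0, new interval: [1.503125, 1.518750]

After 5 iteration(s), the approximation is c_5 = 1.503125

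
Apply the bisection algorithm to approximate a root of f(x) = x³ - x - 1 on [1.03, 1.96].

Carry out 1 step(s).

f(x) = x³ - x - 1
Initial interval: [1.03, 1.96]

Iteration 1:
  c_1 = (1.030000 + 1.960000)/2 = 1.495000
  f(c_1) = f(1.495000) = 0.846362
  f(a) × f(c) < 0, new interval: [1.030000, 1.495000]

After 1 iteration(s), the approximation is c_1 = 1.495000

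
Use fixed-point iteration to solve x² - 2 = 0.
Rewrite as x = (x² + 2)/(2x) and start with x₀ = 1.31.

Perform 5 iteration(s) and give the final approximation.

Equation: x² - 2 = 0
Fixed-point form: x = (x² + 2)/(2x)
x₀ = 1.31

x_1 = g(1.310000) = 1.418359
x_2 = g(1.418359) = 1.414220
x_3 = g(1.414220) = 1.414214
x_4 = g(1.414214) = 1.414214
x_5 = g(1.414214) = 1.414214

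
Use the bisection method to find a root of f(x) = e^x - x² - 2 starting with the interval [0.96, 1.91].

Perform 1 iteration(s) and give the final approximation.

f(x) = e^x - x² - 2
Initial interval: [0.96, 1.91]

Iteration 1:
  c_1 = (0.960000 + 1.910000)/2 = 1.435000
  f(c_1) = f(1.435000) = 0.140420
  f(a) × f(c) < 0, new interval: [0.960000, 1.435000]

After 1 iteration(s), the approximation is c_1 = 1.435000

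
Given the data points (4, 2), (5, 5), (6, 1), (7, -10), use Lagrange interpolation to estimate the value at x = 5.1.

Lagrange interpolation formula:
P(x) = Σ yᵢ × Lᵢ(x)
where Lᵢ(x) = Π_{j≠i} (x - xⱼ)/(xᵢ - xⱼ)

L_0(5.1) = (5.1 - 5)/(4 - 5) × (5.1 - 6)/(4 - 6) × (5.1 - 7)/(4 - 7) = -0.028500
L_1(5.1) = (5.1 - 4)/(5 - 4) × (5.1 - 6)/(5 - 6) × (5.1 - 7)/(5 - 7) = 0.940500
L_2(5.1) = (5.1 - 4)/(6 - 4) × (5.1 - 5)/(6 - 5) × (5.1 - 7)/(6 - 7) = 0.104500
L_3(5.1) = (5.1 - 4)/(7 - 4) × (5.1 - 5)/(7 - 5) × (5.1 - 6)/(7 - 6) = -0.016500

P(5.1) = 2×L_0(5.1) + 5×L_1(5.1) + 1×L_2(5.1) + (-10)×L_3(5.1)
P(5.1) = 4.915000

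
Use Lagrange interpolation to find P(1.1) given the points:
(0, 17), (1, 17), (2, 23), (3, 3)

Lagrange interpolation formula:
P(x) = Σ yᵢ × Lᵢ(x)
where Lᵢ(x) = Π_{j≠i} (x - xⱼ)/(xᵢ - xⱼ)

L_0(1.1) = (1.1 - 1)/(0 - 1) × (1.1 - 2)/(0 - 2) × (1.1 - 3)/(0 - 3) = -0.028500
L_1(1.1) = (1.1 - 0)/(1 - 0) × (1.1 - 2)/(1 - 2) × (1.1 - 3)/(1 - 3) = 0.940500
L_2(1.1) = (1.1 - 0)/(2 - 0) × (1.1 - 1)/(2 - 1) × (1.1 - 3)/(2 - 3) = 0.104500
L_3(1.1) = (1.1 - 0)/(3 - 0) × (1.1 - 1)/(3 - 1) × (1.1 - 2)/(3 - 2) = -0.016500

P(1.1) = 17×L_0(1.1) + 17×L_1(1.1) + 23×L_2(1.1) + 3×L_3(1.1)
P(1.1) = 17.858000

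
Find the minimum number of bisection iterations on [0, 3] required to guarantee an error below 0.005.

We need (b-a)/2^n ≤ 0.005
(3 - 0)/2^n ≤ 0.005
3/2^n ≤ 0.005
2^n ≥ 600
n ≥ log₂(600) = 9.23
n ≥ 10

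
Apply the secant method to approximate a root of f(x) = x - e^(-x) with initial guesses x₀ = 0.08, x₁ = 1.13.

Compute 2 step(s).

f(x) = x - e^(-x)
x₀ = 0.08, x₁ = 1.13

Secant formula: x_{n+1} = x_n - f(x_n)(x_n - x_{n-1})/(f(x_n) - f(x_{n-1}))

Iteration 1:
  f(0.080000) = -0.843116
  f(1.130000) = 0.806967
  x_2 = 1.130000 - 0.806967×(1.130000 - 0.080000)/(0.806967 - (-0.843116))
       = 0.616502
Iteration 2:
  f(1.130000) = 0.806967
  f(0.616502) = 0.076672
  x_3 = 0.616502 - 0.076672×(0.616502 - 1.130000)/(0.076672 - 0.806967)
       = 0.562591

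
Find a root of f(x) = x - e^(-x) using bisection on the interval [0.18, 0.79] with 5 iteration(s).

f(x) = x - e^(-x)
Initial interval: [0.18, 0.79]

Iteration 1:
  c_1 = (0.180000 + 0.790000)/2 = 0.485000
  f(c_1) = f(0.485000) = -0.130697
  f(a) × f(c) ≥ 0, new interval: [0.485000, 0.790000]
Iteration 2:
  c_2 = (0.485000 + 0.790000)/2 = 0.637500
  f(c_2) = f(0.637500) = 0.108888
  f(a) × f(c) < 0, new interval: [0.485000, 0.637500]
Iteration 3:
  c_3 = (0.485000 + 0.637500)/2 = 0.561250
  f(c_3) = f(0.561250) = -0.009245
  f(a) × f(c) ≥ 0, new interval: [0.561250, 0.637500]
Iteration 4:
  c_4 = (0.561250 + 0.637500)/2 = 0.599375
  f(c_4) = f(0.599375) = 0.050220
  f(a) × f(c) < 0, new interval: [0.561250, 0.599375]
Iteration 5:
  c_5 = (0.561250 + 0.599375)/2 = 0.580313
  f(c_5) = f(0.580313) = 0.020589
  f(a) × f(c) < 0, new interval: [0.561250, 0.580313]

After 5 iteration(s), the approximation is c_5 = 0.580313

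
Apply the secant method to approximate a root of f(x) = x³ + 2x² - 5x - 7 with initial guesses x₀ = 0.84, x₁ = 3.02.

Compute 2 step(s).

f(x) = x³ + 2x² - 5x - 7
x₀ = 0.84, x₁ = 3.02

Secant formula: x_{n+1} = x_n - f(x_n)(x_n - x_{n-1})/(f(x_n) - f(x_{n-1}))

Iteration 1:
  f(0.840000) = -9.196096
  f(3.020000) = 23.684408
  x_2 = 3.020000 - 23.684408×(3.020000 - 0.840000)/(23.684408 - (-9.196096))
       = 1.449707
Iteration 2:
  f(3.020000) = 23.684408
  f(1.449707) = -6.998454
  x_3 = 1.449707 - (-6.998454)×(1.449707 - 3.020000)/(-6.998454 - 23.684408)
       = 1.807875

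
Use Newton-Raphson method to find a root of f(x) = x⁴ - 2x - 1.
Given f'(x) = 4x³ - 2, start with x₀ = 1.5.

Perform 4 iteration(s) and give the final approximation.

f(x) = x⁴ - 2x - 1
f'(x) = 4x³ - 2
x₀ = 1.5

Newton-Raphson formula: x_{n+1} = x_n - f(x_n)/f'(x_n)

Iteration 1:
  f(1.500000) = 1.062500
  f'(1.500000) = 11.500000
  x_1 = 1.500000 - 1.062500/11.500000 = 1.407609
Iteration 2:
  f(1.407609) = 0.110579
  f'(1.407609) = 9.155931
  x_2 = 1.407609 - 0.110579/9.155931 = 1.395531
Iteration 3:
  f(1.395531) = 0.001724
  f'(1.395531) = 8.871234
  x_3 = 1.395531 - 0.001724/8.871234 = 1.395337
Iteration 4:
  f(1.395337) = 0.000000
  f'(1.395337) = 8.866692
  x_4 = 1.395337 - 0.000000/8.866692 = 1.395337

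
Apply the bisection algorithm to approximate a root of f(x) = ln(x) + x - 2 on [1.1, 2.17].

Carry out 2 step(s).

f(x) = ln(x) + x - 2
Initial interval: [1.1, 2.17]

Iteration 1:
  c_1 = (1.100000 + 2.170000)/2 = 1.635000
  f(c_1) = f(1.635000) = 0.126643
  f(a) × f(c) < 0, new interval: [1.100000, 1.635000]
Iteration 2:
  c_2 = (1.100000 + 1.635000)/2 = 1.367500
  f(c_2) = f(1.367500) = -0.319516
  f(a) × f(c) ≥ 0, new interval: [1.367500, 1.635000]

After 2 iteration(s), the approximation is c_2 = 1.367500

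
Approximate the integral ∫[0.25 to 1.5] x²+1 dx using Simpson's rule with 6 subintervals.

f(x) = x²+1
a = 0.25, b = 1.5, n = 6
h = (b - a)/n = 0.208333

Simpson's rule: (h/3)[f(x₀) + 4f(x₁) + 2f(x₂) + ... + f(xₙ)]

x_0 = 0.2500, f(x_0) = 1.062500, coefficient = 1
x_1 = 0.4583, f(x_1) = 1.210069, coefficient = 4
x_2 = 0.6667, f(x_2) = 1.444444, coefficient = 2
x_3 = 0.8750, f(x_3) = 1.765625, coefficient = 4
x_4 = 1.0833, f(x_4) = 2.173611, coefficient = 2
x_5 = 1.2917, f(x_5) = 2.668403, coefficient = 4
x_6 = 1.5000, f(x_6) = 3.250000, coefficient = 1

I ≈ (0.208333/3) × 34.125000 = 2.369792
Exact value: 2.369792
Error: 0.000000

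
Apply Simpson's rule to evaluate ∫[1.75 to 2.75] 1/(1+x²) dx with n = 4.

f(x) = 1/(1+x²)
a = 1.75, b = 2.75, n = 4
h = (b - a)/n = 0.250000

Simpson's rule: (h/3)[f(x₀) + 4f(x₁) + 2f(x₂) + ... + f(xₙ)]

x_0 = 1.7500, f(x_0) = 0.246154, coefficient = 1
x_1 = 2.0000, f(x_1) = 0.200000, coefficient = 4
x_2 = 2.2500, f(x_2) = 0.164948, coefficient = 2
x_3 = 2.5000, f(x_3) = 0.137931, coefficient = 4
x_4 = 2.7500, f(x_4) = 0.116788, coefficient = 1

I ≈ (0.250000/3) × 2.044563 = 0.170380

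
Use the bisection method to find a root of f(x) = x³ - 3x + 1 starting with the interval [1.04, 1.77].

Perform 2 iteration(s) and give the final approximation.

f(x) = x³ - 3x + 1
Initial interval: [1.04, 1.77]

Iteration 1:
  c_1 = (1.040000 + 1.770000)/2 = 1.405000
  f(c_1) = f(1.405000) = -0.441495
  f(a) × f(c) ≥ 0, new interval: [1.405000, 1.770000]
Iteration 2:
  c_2 = (1.405000 + 1.770000)/2 = 1.587500
  f(c_2) = f(1.587500) = 0.238248
  f(a) × f(c) < 0, new interval: [1.405000, 1.587500]

After 2 iteration(s), the approximation is c_2 = 1.587500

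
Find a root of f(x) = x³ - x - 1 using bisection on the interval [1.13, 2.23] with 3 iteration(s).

f(x) = x³ - x - 1
Initial interval: [1.13, 2.23]

Iteration 1:
  c_1 = (1.130000 + 2.230000)/2 = 1.680000
  f(c_1) = f(1.680000) = 2.061632
  f(a) × f(c) < 0, new interval: [1.130000, 1.680000]
Iteration 2:
  c_2 = (1.130000 + 1.680000)/2 = 1.405000
  f(c_2) = f(1.405000) = 0.368505
  f(a) × f(c) < 0, new interval: [1.130000, 1.405000]
Iteration 3:
  c_3 = (1.130000 + 1.405000)/2 = 1.267500
  f(c_3) = f(1.267500) = -0.231190
  f(a) × f(c) ≥ 0, new interval: [1.267500, 1.405000]

After 3 iteration(s), the approximation is c_3 = 1.267500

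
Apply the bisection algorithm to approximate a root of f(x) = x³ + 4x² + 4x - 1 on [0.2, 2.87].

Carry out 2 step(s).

f(x) = x³ + 4x² + 4x - 1
Initial interval: [0.2, 2.87]

Iteration 1:
  c_1 = (0.200000 + 2.870000)/2 = 1.535000
  f(c_1) = f(1.535000) = 18.181705
  f(a) × f(c) < 0, new interval: [0.200000, 1.535000]
Iteration 2:
  c_2 = (0.200000 + 1.535000)/2 = 0.867500
  f(c_2) = f(0.867500) = 6.133068
  f(a) × f(c) < 0, new interval: [0.200000, 0.867500]

After 2 iteration(s), the approximation is c_2 = 0.867500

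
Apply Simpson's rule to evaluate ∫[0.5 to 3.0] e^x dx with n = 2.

f(x) = e^x
a = 0.5, b = 3.0, n = 2
h = (b - a)/n = 1.250000

Simpson's rule: (h/3)[f(x₀) + 4f(x₁) + 2f(x₂) + ... + f(xₙ)]

x_0 = 0.5000, f(x_0) = 1.648721, coefficient = 1
x_1 = 1.7500, f(x_1) = 5.754603, coefficient = 4
x_2 = 3.0000, f(x_2) = 20.085537, coefficient = 1

I ≈ (1.250000/3) × 44.752669 = 18.646945
Exact value: 18.436816
Error: 0.210130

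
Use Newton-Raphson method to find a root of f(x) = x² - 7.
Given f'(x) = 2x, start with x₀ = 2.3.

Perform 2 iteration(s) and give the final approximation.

f(x) = x² - 7
f'(x) = 2x
x₀ = 2.3

Newton-Raphson formula: x_{n+1} = x_n - f(x_n)/f'(x_n)

Iteration 1:
  f(2.300000) = -1.710000
  f'(2.300000) = 4.600000
  x_1 = 2.300000 - (-1.710000)/4.600000 = 2.671739
Iteration 2:
  f(2.671739) = 0.138190
  f'(2.671739) = 5.343478
  x_2 = 2.671739 - 0.138190/5.343478 = 2.645878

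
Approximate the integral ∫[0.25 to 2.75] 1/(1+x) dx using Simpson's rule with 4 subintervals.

f(x) = 1/(1+x)
a = 0.25, b = 2.75, n = 4
h = (b - a)/n = 0.625000

Simpson's rule: (h/3)[f(x₀) + 4f(x₁) + 2f(x₂) + ... + f(xₙ)]

x_0 = 0.2500, f(x_0) = 0.800000, coefficient = 1
x_1 = 0.8750, f(x_1) = 0.533333, coefficient = 4
x_2 = 1.5000, f(x_2) = 0.400000, coefficient = 2
x_3 = 2.1250, f(x_3) = 0.320000, coefficient = 4
x_4 = 2.7500, f(x_4) = 0.266667, coefficient = 1

I ≈ (0.625000/3) × 5.280000 = 1.100000
Exact value: 1.098612
Error: 0.001388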